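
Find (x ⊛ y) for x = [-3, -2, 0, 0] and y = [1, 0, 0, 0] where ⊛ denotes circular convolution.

(x ⊛ y)[n] = Σ(m=0 to 3) x[m] · y[(n-m) mod 4]

Computing each output sample:
(x ⊛ y)[0] = -3
(x ⊛ y)[1] = -2
(x ⊛ y)[2] = 0
(x ⊛ y)[3] = 0

x ⊛ y = [-3, -2, 0, 0]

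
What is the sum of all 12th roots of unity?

Sum of all nth roots of unity equals 0 for n > 1 (geometric series with r ≠ 1).

0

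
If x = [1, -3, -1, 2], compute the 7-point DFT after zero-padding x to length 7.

Original 4-point DFT: [-1, 2+5i, 1, 2-5i]
Zero-padded 7-point DFT provides frequency interpolation.

DFT_7([x, 0, ...]) = [-1, -2.4499+2.4527i, 3.8155+4.0546i, 2.6344-1.4300i, 2.6344+1.4300i, 3.8155-4.0546i, -2.4499-2.4527i]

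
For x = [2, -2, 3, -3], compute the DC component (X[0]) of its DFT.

X[0] = Σ(n=0 to 3) x[n] · ω_4^0 = Σ x[n]
= (2) + (-2) + (3) + (-3)

X[0] = 0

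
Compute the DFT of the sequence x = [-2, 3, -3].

X[k] = Σ(n=0 to 2) x[n] · ω_3^(nk)
where ω_3 = e^(-2πi/3)

Computing each X[k]:
X[0] = -2
X[1] = -2.0000-5.1962i
X[2] = -2.0000+5.1962i

X = [-2, -2.0000-5.1962i, -2.0000+5.1962i]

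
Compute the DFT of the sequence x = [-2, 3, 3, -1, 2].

X[k] = Σ(n=0 to 4) x[n] · ω_5^(nk)
where ω_5 = e^(-2πi/5)

Computing each X[k]:
X[0] = 5
X[1] = -2.0729-3.3022i
X[2] = -5.4271+3.2164i
X[3] = -5.4271-3.2164i
X[4] = -2.0729+3.3022i

X = [5, -2.0729-3.3022i, -5.4271+3.2164i, -5.4271-3.2164i, -2.0729+3.3022i]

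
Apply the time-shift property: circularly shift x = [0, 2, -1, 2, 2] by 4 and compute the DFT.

Time shift by 4: X_shifted[k] = ω_5^(4k) · X[k]
Shifted x = [2, -1, 2, 2, 0]

DFT(x[n-4]) = [5, -1.5451+0.9511i, 4.0451+0.5878i, 4.0451-0.5878i, -1.5451-0.9511i]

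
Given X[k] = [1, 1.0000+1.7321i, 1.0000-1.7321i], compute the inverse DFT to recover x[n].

x[n] = (1/3) Σ(k=0 to 2) X[k] · e^(2πikn/3)

Computing each x[n]:
x[0] = 1
x[1] = -1
x[2] = 1

x = [1, -1, 1]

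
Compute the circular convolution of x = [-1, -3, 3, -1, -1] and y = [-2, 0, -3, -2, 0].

(x ⊛ y)[n] = Σ(m=0 to 4) x[m] · y[(n-m) mod 5]

Computing each output sample:
(x ⊛ y)[0] = -1
(x ⊛ y)[1] = 11
(x ⊛ y)[2] = -1
(x ⊛ y)[3] = 13
(x ⊛ y)[4] = -1

x ⊛ y = [-1, 11, -1, 13, -1]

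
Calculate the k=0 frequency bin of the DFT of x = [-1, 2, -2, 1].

X[0] = Σ(n=0 to 3) x[n] · ω_4^0 = Σ x[n]
= (-1) + (2) + (-2) + (1)

X[0] = 0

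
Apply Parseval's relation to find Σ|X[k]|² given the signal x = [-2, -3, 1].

Parseval: Σ|x[n]|² = (1/N)Σ|X[k]|², so Σ|X[k]|² = N·Σ|x[n]|² = 3·14.0000

Σ|X[k]|² = N·Σ|x[n]|² = 3·14.0000 = 42.0000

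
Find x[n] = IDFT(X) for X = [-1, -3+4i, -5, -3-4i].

x[n] = (1/4) Σ(k=0 to 3) X[k] · e^(2πikn/4)

Computing each x[n]:
x[0] = -3
x[1] = -1
x[2] = 0
x[3] = 3

x = [-3, -1, 0, 3]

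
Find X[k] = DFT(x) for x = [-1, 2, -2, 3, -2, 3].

X[k] = Σ(n=0 to 5) x[n] · ω_6^(nk)
where ω_6 = e^(-2πi/6)

Computing each X[k]:
X[0] = 3
X[1] = 0.5000+0.8660i
X[2] = 1.5000+0.8660i
X[3] = -13
X[4] = 1.5000-0.8660i
X[5] = 0.5000-0.8660i

X = [3, 0.5000+0.8660i, 1.5000+0.8660i, -13, 1.5000-0.8660i, 0.5000-0.8660i]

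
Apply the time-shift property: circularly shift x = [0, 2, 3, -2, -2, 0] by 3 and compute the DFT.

Time shift by 3: X_shifted[k] = ω_6^(3k) · X[k]
Shifted x = [-2, -2, 0, 0, 2, 3]

DFT(x[n-3]) = [1, -2.5000+6.0622i, -3.5000+2.5981i, -1, -3.5000-2.5981i, -2.5000-6.0622i]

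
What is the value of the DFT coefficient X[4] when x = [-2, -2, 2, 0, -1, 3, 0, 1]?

X[4] = Σ(n=0 to 7) x[n] · ω_8^(4n) where ω_8 = e^(-2πi/8)
= (-2)·ω_8^0 + (-2)·ω_8^4 + (2)·ω_8^8 + (0)·ω_8^12 + (-1)·ω_8^16 + (3)·ω_8^20 + (0)·ω_8^24 + (1)·ω_8^28

X[4] = -3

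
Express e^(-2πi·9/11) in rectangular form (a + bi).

ω_11^9 = e^(-2πi·9/11)
= cos(-2π·9/11) + i·sin(-2π·9/11)
= cos(-18π/11) + i·sin(-18π/11)

ω_11^9 = cos(-18π/11) + i·sin(-18π/11) = 0.4154+0.9096i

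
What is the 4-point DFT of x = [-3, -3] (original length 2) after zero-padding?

Original 2-point DFT: [-6, 0]
Zero-padded 4-point DFT provides frequency interpolation.

DFT_4([x, 0, ...]) = [-6, -3+3i, 0, -3-3i]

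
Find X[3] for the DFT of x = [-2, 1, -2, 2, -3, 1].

X[3] = Σ(n=0 to 5) x[n] · ω_6^(3n) where ω_6 = e^(-2πi/6)
= (-2)·ω_6^0 + (1)·ω_6^3 + (-2)·ω_6^6 + (2)·ω_6^9 + (-3)·ω_6^12 + (1)·ω_6^15

X[3] = -11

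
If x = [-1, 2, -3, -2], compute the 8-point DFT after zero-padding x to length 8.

Original 4-point DFT: [-4, 2-4i, -4, 2+4i]
Zero-padded 8-point DFT provides frequency interpolation.

DFT_8([x, 0, ...]) = [-4, 1.8284+3.0000i, 2-4i, -3.8284-3.0000i, -4, -3.8284+3.0000i, 2+4i, 1.8284-3.0000i]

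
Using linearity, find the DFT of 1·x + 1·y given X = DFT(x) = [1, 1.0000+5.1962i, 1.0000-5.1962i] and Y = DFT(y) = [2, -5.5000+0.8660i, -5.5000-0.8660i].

By linearity: DFT(1x + 1y) = 1·DFT(x) + 1·DFT(y)
= 1·[1, 1.0000+5.1962i, 1.0000-5.1962i] + 1·[2, -5.5000+0.8660i, -5.5000-0.8660i]

Computing element-wise:
Z[0] = 1·(1) + 1·(2) = 3
Z[1] = 1·(1.0000+5.1962i) + 1·(-5.5000+0.8660i) = -4.5000+6.0622i
Z[2] = 1·(1.0000-5.1962i) + 1·(-5.5000-0.8660i) = -4.5000-6.0622i

DFT(1x + 1y) = 1·X + 1·Y = [3, -4.5000+6.0622i, -4.5000-6.0622i]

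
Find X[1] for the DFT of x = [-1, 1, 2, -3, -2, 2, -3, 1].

X[1] = Σ(n=0 to 7) x[n] · ω_8^(1n) where ω_8 = e^(-2πi/8)
= (-1)·ω_8^0 + (1)·ω_8^1 + (2)·ω_8^2 + (-3)·ω_8^3 + (-2)·ω_8^4 + (2)·ω_8^5 + (-3)·ω_8^6 + (1)·ω_8^7

X[1] = 3.1213-1.4645i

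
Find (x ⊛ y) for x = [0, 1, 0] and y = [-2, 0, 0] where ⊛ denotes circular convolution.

(x ⊛ y)[n] = Σ(m=0 to 2) x[m] · y[(n-m) mod 3]

Computing each output sample:
(x ⊛ y)[0] = 0
(x ⊛ y)[1] = -2
(x ⊛ y)[2] = 0

x ⊛ y = [0, -2, 0]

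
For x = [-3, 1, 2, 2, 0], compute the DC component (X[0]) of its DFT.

X[0] = Σ(n=0 to 4) x[n] · ω_5^0 = Σ x[n]
= (-3) + (1) + (2) + (2) + (0)

X[0] = 2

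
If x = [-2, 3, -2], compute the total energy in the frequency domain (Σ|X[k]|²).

Parseval: Σ|x[n]|² = (1/N)Σ|X[k]|², so Σ|X[k]|² = N·Σ|x[n]|² = 3·17.0000

Σ|X[k]|² = N·Σ|x[n]|² = 3·17.0000 = 51.0000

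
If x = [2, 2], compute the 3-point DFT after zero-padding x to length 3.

Original 2-point DFT: [4, 0]
Zero-padded 3-point DFT provides frequency interpolation.

DFT_3([x, 0, ...]) = [4, 1.0000-1.7321i, 1.0000+1.7321i]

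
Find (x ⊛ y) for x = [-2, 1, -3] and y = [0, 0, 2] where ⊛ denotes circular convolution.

(x ⊛ y)[n] = Σ(m=0 to 2) x[m] · y[(n-m) mod 3]

Computing each output sample:
(x ⊛ y)[0] = 2
(x ⊛ y)[1] = -6
(x ⊛ y)[2] = -4

x ⊛ y = [2, -6, -4]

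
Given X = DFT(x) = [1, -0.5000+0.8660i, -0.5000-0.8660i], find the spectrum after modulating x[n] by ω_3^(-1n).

Modulation property: DFT(ω_3^(-1n)·x[n]) = X[(k-1) mod 3], so circularly shift X by 1 positions.

X[k-1] = [-0.5000-0.8660i, 1, -0.5000+0.8660i]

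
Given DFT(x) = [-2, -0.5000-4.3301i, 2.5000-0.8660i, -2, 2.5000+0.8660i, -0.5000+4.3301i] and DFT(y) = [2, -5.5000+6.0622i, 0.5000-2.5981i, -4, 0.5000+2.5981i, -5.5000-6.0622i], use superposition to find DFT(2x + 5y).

By linearity: DFT(2x + 5y) = 2·DFT(x) + 5·DFT(y)
= 2·[-2, -0.5000-4.3301i, 2.5000-0.8660i, -2, 2.5000+0.8660i, -0.5000+4.3301i] + 5·[2, -5.5000+6.0622i, 0.5000-2.5981i, -4, 0.5000+2.5981i, -5.5000-6.0622i]

Computing element-wise:
Z[0] = 2·(-2) + 5·(2) = 6
Z[1] = 2·(-0.5000-4.3301i) + 5·(-5.5000+6.0622i) = -28.5000+21.6508i
Z[2] = 2·(2.5000-0.8660i) + 5·(0.5000-2.5981i) = 7.5000-14.7225i
Z[3] = 2·(-2) + 5·(-4) = -24
Z[4] = 2·(2.5000+0.8660i) + 5·(0.5000+2.5981i) = 7.5000+14.7225i
Z[5] = 2·(-0.5000+4.3301i) + 5·(-5.5000-6.0622i) = -28.5000-21.6508i

DFT(2x + 5y) = 2·X + 5·Y = [6, -28.5000+21.6508i, 7.5000-14.7225i, -24, 7.5000+14.7225i, -28.5000-21.6508i]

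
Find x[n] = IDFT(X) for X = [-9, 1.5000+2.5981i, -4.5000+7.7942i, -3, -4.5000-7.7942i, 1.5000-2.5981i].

x[n] = (1/6) Σ(k=0 to 5) X[k] · e^(2πikn/6)

Computing each x[n]:
x[0] = -3
x[1] = -3
x[2] = 0
x[3] = -3
x[4] = -3
x[5] = 3

x = [-3, -3, 0, -3, -3, 3]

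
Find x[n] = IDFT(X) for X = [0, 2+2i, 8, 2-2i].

x[n] = (1/4) Σ(k=0 to 3) X[k] · e^(2πikn/4)

Computing each x[n]:
x[0] = 3
x[1] = -3
x[2] = 1
x[3] = -1

x = [3, -3, 1, -1]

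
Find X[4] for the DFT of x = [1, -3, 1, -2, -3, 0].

X[4] = Σ(n=0 to 5) x[n] · ω_6^(4n) where ω_6 = e^(-2πi/6)
= (1)·ω_6^0 + (-3)·ω_6^4 + (1)·ω_6^8 + (-2)·ω_6^12 + (-3)·ω_6^16 + (0)·ω_6^20

X[4] = 1.5000-6.0622i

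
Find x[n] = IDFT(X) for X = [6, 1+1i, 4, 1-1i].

x[n] = (1/4) Σ(k=0 to 3) X[k] · e^(2πikn/4)

Computing each x[n]:
x[0] = 3
x[1] = 0
x[2] = 2
x[3] = 1

x = [3, 0, 2, 1]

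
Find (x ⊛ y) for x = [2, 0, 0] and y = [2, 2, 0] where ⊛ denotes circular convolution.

(x ⊛ y)[n] = Σ(m=0 to 2) x[m] · y[(n-m) mod 3]

Computing each output sample:
(x ⊛ y)[0] = 4
(x ⊛ y)[1] = 4
(x ⊛ y)[2] = 0

x ⊛ y = [4, 4, 0]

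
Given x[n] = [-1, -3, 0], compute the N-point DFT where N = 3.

X[k] = Σ(n=0 to 2) x[n] · ω_3^(nk)
where ω_3 = e^(-2πi/3)

Computing each X[k]:
X[0] = -4
X[1] = 0.5000+2.5981i
X[2] = 0.5000-2.5981i

X = [-4, 0.5000+2.5981i, 0.5000-2.5981i]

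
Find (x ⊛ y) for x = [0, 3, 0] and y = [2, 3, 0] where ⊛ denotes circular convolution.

(x ⊛ y)[n] = Σ(m=0 to 2) x[m] · y[(n-m) mod 3]

Computing each output sample:
(x ⊛ y)[0] = 0
(x ⊛ y)[1] = 6
(x ⊛ y)[2] = 9

x ⊛ y = [0, 6, 9]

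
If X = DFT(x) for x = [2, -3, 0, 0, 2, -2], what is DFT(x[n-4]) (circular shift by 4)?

Time shift by 4: X_shifted[k] = ω_6^(4k) · X[k]
Shifted x = [0, 0, 2, -2, 2, -3]

DFT(x[n-4]) = [-1, -1.5000-2.5981i, -2.5000-2.5981i, 9, -2.5000+2.5981i, -1.5000+2.5981i]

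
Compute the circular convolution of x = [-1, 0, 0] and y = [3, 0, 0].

(x ⊛ y)[n] = Σ(m=0 to 2) x[m] · y[(n-m) mod 3]

Computing each output sample:
(x ⊛ y)[0] = -3
(x ⊛ y)[1] = 0
(x ⊛ y)[2] = 0

x ⊛ y = [-3, 0, 0]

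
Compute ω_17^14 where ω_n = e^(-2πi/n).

ω_17^14 = e^(-2πi·14/17)
= cos(-2π·14/17) + i·sin(-2π·14/17)
= cos(-28π/17) + i·sin(-28π/17)

ω_17^14 = cos(-28π/17) + i·sin(-28π/17) = 0.4457+0.8952i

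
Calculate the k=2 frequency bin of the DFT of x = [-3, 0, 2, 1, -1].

X[2] = Σ(n=0 to 4) x[n] · ω_5^(2n) where ω_5 = e^(-2πi/5)
= (-3)·ω_5^0 + (0)·ω_5^2 + (2)·ω_5^4 + (1)·ω_5^6 + (-1)·ω_5^8

X[2] = -1.2639+0.3633i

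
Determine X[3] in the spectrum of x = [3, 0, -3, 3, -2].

X[3] = Σ(n=0 to 4) x[n] · ω_5^(3n) where ω_5 = e^(-2πi/5)
= (3)·ω_5^0 + (0)·ω_5^3 + (-3)·ω_5^6 + (3)·ω_5^9 + (-2)·ω_5^12

X[3] = 4.6180+6.8819i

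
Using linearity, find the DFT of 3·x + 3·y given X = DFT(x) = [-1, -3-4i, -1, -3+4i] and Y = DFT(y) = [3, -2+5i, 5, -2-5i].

By linearity: DFT(3x + 3y) = 3·DFT(x) + 3·DFT(y)
= 3·[-1, -3-4i, -1, -3+4i] + 3·[3, -2+5i, 5, -2-5i]

Computing element-wise:
Z[0] = 3·(-1) + 3·(3) = 6
Z[1] = 3·(-3-4i) + 3·(-2+5i) = -15+3i
Z[2] = 3·(-1) + 3·(5) = 12
Z[3] = 3·(-3+4i) + 3·(-2-5i) = -15-3i

DFT(3x + 3y) = 3·X + 3·Y = [6, -15+3i, 12, -15-3i]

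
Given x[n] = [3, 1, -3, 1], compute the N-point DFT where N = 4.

X[k] = Σ(n=0 to 3) x[n] · ω_4^(nk)
where ω_4 = e^(-2πi/4)

Computing each X[k]:
X[0] = 2
X[1] = 6
X[2] = -2
X[3] = 6

X = [2, 6, -2, 6]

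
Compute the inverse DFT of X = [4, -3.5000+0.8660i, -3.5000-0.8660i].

x[n] = (1/3) Σ(k=0 to 2) X[k] · e^(2πikn/3)

Computing each x[n]:
x[0] = -1
x[1] = 2
x[2] = 3

x = [-1, 2, 3]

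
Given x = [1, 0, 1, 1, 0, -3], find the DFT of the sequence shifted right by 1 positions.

Time shift by 1: X_shifted[k] = ω_6^(1k) · X[k]
Shifted x = [-3, 1, 0, 1, 1, 0]

DFT(x[n-1]) = [0, -4, -3.0000-1.7321i, -4, -3.0000+1.7321i, -4]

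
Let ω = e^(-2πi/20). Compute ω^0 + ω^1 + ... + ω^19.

Sum of all nth roots of unity equals 0 for n > 1 (geometric series with r ≠ 1).

0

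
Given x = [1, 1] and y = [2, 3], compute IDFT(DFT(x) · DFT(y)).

(x ⊛ y)[n] = Σ(m=0 to 1) x[m] · y[(n-m) mod 2]

Computing each output sample:
(x ⊛ y)[0] = 5
(x ⊛ y)[1] = 5

x ⊛ y = [5, 5]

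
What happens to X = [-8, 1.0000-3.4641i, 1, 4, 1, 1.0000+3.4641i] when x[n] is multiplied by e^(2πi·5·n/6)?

Modulation property: DFT(ω_6^(-5n)·x[n]) = X[(k-5) mod 6], so circularly shift X by 5 positions.

X[k-5] = [1.0000-3.4641i, 1, 4, 1, 1.0000+3.4641i, -8]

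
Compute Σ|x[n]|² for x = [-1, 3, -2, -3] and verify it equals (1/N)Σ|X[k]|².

Time domain:
Σ|x[n]|² = |-1|² + |3|² + |-2|² + |-3|² = 23.0000

Frequency domain:
(1/4)Σ|X[k]|² = (1/4)(|-3|² + |1-6i|² + |-3|² + |1+6i|²) = (1/4)·92.0000 = 23.0000

Both sides agree, confirming Parseval's theorem.

Σ|x[n]|² = (1/N)Σ|X[k]|² = 23.0000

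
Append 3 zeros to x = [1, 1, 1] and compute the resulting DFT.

Original 3-point DFT: [3, 0, 0]
Zero-padded 6-point DFT provides frequency interpolation.

DFT_6([x, 0, ...]) = [3, 1.0000-1.7321i, 0, 1, 0, 1.0000+1.7321i]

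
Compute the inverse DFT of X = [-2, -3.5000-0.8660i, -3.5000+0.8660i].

x[n] = (1/3) Σ(k=0 to 2) X[k] · e^(2πikn/3)

Computing each x[n]:
x[0] = -3
x[1] = 1
x[2] = 0

x = [-3, 1, 0]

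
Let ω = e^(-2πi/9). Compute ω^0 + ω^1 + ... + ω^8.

Sum of all nth roots of unity equals 0 for n > 1 (geometric series with r ≠ 1).

0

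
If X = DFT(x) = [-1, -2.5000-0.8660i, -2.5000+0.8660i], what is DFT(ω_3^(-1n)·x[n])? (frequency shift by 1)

Modulation property: DFT(ω_3^(-1n)·x[n]) = X[(k-1) mod 3], so circularly shift X by 1 positions.

X[k-1] = [-2.5000+0.8660i, -1, -2.5000-0.8660i]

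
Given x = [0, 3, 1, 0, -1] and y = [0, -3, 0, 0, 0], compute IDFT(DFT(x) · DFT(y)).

(x ⊛ y)[n] = Σ(m=0 to 4) x[m] · y[(n-m) mod 5]

Computing each output sample:
(x ⊛ y)[0] = 3
(x ⊛ y)[1] = 0
(x ⊛ y)[2] = -9
(x ⊛ y)[3] = -3
(x ⊛ y)[4] = 0

x ⊛ y = [3, 0, -9, -3, 0]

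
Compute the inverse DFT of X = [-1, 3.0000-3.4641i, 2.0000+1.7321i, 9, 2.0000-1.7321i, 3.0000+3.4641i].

x[n] = (1/6) Σ(k=0 to 5) X[k] · e^(2πikn/6)

Computing each x[n]:
x[0] = 3
x[1] = -1
x[2] = 2
x[3] = -2
x[4] = -1
x[5] = -2

x = [3, -1, 2, -2, -1, -2]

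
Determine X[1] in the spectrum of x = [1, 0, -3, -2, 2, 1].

X[1] = Σ(n=0 to 5) x[n] · ω_6^(1n) where ω_6 = e^(-2πi/6)
= (1)·ω_6^0 + (0)·ω_6^1 + (-3)·ω_6^2 + (-2)·ω_6^3 + (2)·ω_6^4 + (1)·ω_6^5

X[1] = 4.0000+5.1962i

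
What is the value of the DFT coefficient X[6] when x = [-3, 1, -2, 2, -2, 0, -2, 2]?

X[6] = Σ(n=0 to 7) x[n] · ω_8^(6n) where ω_8 = e^(-2πi/8)
= (-3)·ω_8^0 + (1)·ω_8^6 + (-2)·ω_8^12 + (2)·ω_8^18 + (-2)·ω_8^24 + (0)·ω_8^30 + (-2)·ω_8^36 + (2)·ω_8^42

X[6] = -1-3i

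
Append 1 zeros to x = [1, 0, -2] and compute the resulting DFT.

Original 3-point DFT: [-1, 2.0000-1.7321i, 2.0000+1.7321i]
Zero-padded 4-point DFT provides frequency interpolation.

DFT_4([x, 0, ...]) = [-1, 3, -1, 3]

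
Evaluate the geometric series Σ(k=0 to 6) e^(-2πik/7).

Sum of all nth roots of unity equals 0 for n > 1 (geometric series with r ≠ 1).

0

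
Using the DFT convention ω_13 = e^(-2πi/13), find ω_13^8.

ω_13^8 = e^(-2πi·8/13)
= cos(-2π·8/13) + i·sin(-2π·8/13)
= cos(-16π/13) + i·sin(-16π/13)

ω_13^8 = cos(-16π/13) + i·sin(-16π/13) = -0.7485+0.6631i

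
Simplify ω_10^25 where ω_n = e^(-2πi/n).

Since ω_10^10 = 1, powers reduce modulo 10.
25 mod 10 = 5
So ω_10^25 = ω_10^5 = e^(-2πi·5/10)

ω_10^25 = ω_10^5 = -1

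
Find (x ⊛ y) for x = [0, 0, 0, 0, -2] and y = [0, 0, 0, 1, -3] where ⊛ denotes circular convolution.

(x ⊛ y)[n] = Σ(m=0 to 4) x[m] · y[(n-m) mod 5]

Computing each output sample:
(x ⊛ y)[0] = 0
(x ⊛ y)[1] = 0
(x ⊛ y)[2] = -2
(x ⊛ y)[3] = 6
(x ⊛ y)[4] = 0

x ⊛ y = [0, 0, -2, 6, 0]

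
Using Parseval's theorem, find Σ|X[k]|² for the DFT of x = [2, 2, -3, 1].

Parseval: Σ|x[n]|² = (1/N)Σ|X[k]|², so Σ|X[k]|² = N·Σ|x[n]|² = 4·18.0000

Σ|X[k]|² = N·Σ|x[n]|² = 4·18.0000 = 72.0000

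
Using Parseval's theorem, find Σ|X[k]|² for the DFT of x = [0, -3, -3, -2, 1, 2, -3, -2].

Parseval: Σ|x[n]|² = (1/N)Σ|X[k]|², so Σ|X[k]|² = N·Σ|x[n]|² = 8·40.0000

Σ|X[k]|² = N·Σ|x[n]|² = 8·40.0000 = 320.0000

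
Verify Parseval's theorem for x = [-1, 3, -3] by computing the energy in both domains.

Time domain:
Σ|x[n]|² = |-1|² + |3|² + |-3|² = 19.0000

Frequency domain:
(1/3)Σ|X[k]|² = (1/3)(|-1|² + |-1.0000-5.1962i|² + |-1.0000+5.1962i|²) = (1/3)·57.0000 = 19.0000

Both sides agree, confirming Parseval's theorem.

Σ|x[n]|² = (1/N)Σ|X[k]|² = 19.0000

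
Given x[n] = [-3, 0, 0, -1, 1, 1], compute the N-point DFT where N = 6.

X[k] = Σ(n=0 to 5) x[n] · ω_6^(nk)
where ω_6 = e^(-2πi/6)

Computing each X[k]:
X[0] = -2
X[1] = -2.0000+1.7321i
X[2] = -5
X[3] = -2
X[4] = -5
X[5] = -2.0000-1.7321i

X = [-2, -2.0000+1.7321i, -5, -2, -5, -2.0000-1.7321i]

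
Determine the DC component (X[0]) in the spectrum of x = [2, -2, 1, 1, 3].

X[0] = Σ(n=0 to 4) x[n] · ω_5^0 = Σ x[n]
= (2) + (-2) + (1) + (1) + (3)

X[0] = 5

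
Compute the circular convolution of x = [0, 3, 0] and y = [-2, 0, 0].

(x ⊛ y)[n] = Σ(m=0 to 2) x[m] · y[(n-m) mod 3]

Computing each output sample:
(x ⊛ y)[0] = 0
(x ⊛ y)[1] = -6
(x ⊛ y)[2] = 0

x ⊛ y = [0, -6, 0]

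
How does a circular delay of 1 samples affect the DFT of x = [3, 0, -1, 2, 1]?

Time shift by 1: X_shifted[k] = ω_5^(1k) · X[k]
Shifted x = [1, 3, 0, -1, 2]

DFT(x[n-1]) = [5, 3.3541-1.5388i, -3.3541+0.3633i, -3.3541-0.3633i, 3.3541+1.5388i]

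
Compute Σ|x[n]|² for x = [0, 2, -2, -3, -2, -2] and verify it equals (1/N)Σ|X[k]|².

Time domain:
Σ|x[n]|² = |0|² + |2|² + |-2|² + |-3|² + |-2|² + |-2|² = 25.0000

Frequency domain:
(1/6)Σ|X[k]|² = (1/6)(|-7|² + |5.0000-3.4641i|² + |-1.0000-3.4641i|² + |-1|² + |-1.0000+3.4641i|² + |5.0000+3.4641i|²) = (1/6)·150.0000 = 25.0000

Both sides agree, confirming Parseval's theorem.

Σ|x[n]|² = (1/N)Σ|X[k]|² = 25.0000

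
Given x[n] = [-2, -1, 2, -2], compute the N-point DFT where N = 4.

X[k] = Σ(n=0 to 3) x[n] · ω_4^(nk)
where ω_4 = e^(-2πi/4)

Computing each X[k]:
X[0] = -3
X[1] = -4-1i
X[2] = 3
X[3] = -4+1i

X = [-3, -4-1i, 3, -4+1i]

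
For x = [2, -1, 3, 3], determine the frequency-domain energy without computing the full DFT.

Parseval: Σ|x[n]|² = (1/N)Σ|X[k]|², so Σ|X[k]|² = N·Σ|x[n]|² = 4·23.0000

Σ|X[k]|² = N·Σ|x[n]|² = 4·23.0000 = 92.0000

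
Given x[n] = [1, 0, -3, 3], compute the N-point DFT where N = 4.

X[k] = Σ(n=0 to 3) x[n] · ω_4^(nk)
where ω_4 = e^(-2πi/4)

Computing each X[k]:
X[0] = 1
X[1] = 4+3i
X[2] = -5
X[3] = 4-3i

X = [1, 4+3i, -5, 4-3i]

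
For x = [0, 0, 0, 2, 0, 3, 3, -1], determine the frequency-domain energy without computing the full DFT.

Parseval: Σ|x[n]|² = (1/N)Σ|X[k]|², so Σ|X[k]|² = N·Σ|x[n]|² = 8·23.0000

Σ|X[k]|² = N·Σ|x[n]|² = 8·23.0000 = 184.0000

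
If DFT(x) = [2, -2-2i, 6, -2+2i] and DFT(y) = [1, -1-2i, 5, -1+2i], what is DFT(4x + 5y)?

By linearity: DFT(4x + 5y) = 4·DFT(x) + 5·DFT(y)
= 4·[2, -2-2i, 6, -2+2i] + 5·[1, -1-2i, 5, -1+2i]

Computing element-wise:
Z[0] = 4·(2) + 5·(1) = 13
Z[1] = 4·(-2-2i) + 5·(-1-2i) = -13-18i
Z[2] = 4·(6) + 5·(5) = 49
Z[3] = 4·(-2+2i) + 5·(-1+2i) = -13+18i

DFT(4x + 5y) = 4·X + 5·Y = [13, -13-18i, 49, -13+18i]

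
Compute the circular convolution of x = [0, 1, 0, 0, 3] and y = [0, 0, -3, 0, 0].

(x ⊛ y)[n] = Σ(m=0 to 4) x[m] · y[(n-m) mod 5]

Computing each output sample:
(x ⊛ y)[0] = 0
(x ⊛ y)[1] = -9
(x ⊛ y)[2] = 0
(x ⊛ y)[3] = -3
(x ⊛ y)[4] = 0

x ⊛ y = [0, -9, 0, -3, 0]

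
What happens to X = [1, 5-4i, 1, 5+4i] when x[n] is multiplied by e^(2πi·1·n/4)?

Modulation property: DFT(ω_4^(-1n)·x[n]) = X[(k-1) mod 4], so circularly shift X by 1 positions.

X[k-1] = [5+4i, 1, 5-4i, 1]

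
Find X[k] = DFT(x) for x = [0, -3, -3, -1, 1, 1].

X[k] = Σ(n=0 to 5) x[n] · ω_6^(nk)
where ω_6 = e^(-2πi/6)

Computing each X[k]:
X[0] = -5
X[1] = 1.0000+6.9282i
X[2] = 1
X[3] = 1
X[4] = 1
X[5] = 1.0000-6.9282i

X = [-5, 1.0000+6.9282i, 1, 1, 1, 1.0000-6.9282i]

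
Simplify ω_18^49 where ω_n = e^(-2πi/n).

Since ω_18^18 = 1, powers reduce modulo 18.
49 mod 18 = 13
So ω_18^49 = ω_18^13 = e^(-2πi·13/18)

ω_18^49 = ω_18^13 = -0.1736+0.9848i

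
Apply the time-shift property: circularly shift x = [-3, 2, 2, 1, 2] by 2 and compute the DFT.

Time shift by 2: X_shifted[k] = ω_5^(2k) · X[k]
Shifted x = [1, 2, -3, 2, 2]

DFT(x[n-2]) = [4, 3.0451+2.9389i, -2.5451-4.7553i, -2.5451+4.7553i, 3.0451-2.9389i]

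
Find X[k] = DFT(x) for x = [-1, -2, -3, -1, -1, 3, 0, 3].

X[k] = Σ(n=0 to 7) x[n] · ω_8^(nk)
where ω_8 = e^(-2πi/8)

Computing each X[k]:
X[0] = -2
X[1] = -0.7071+9.3640i
X[2] = 1+1i
X[3] = 0.7071+3.3640i
X[4] = -8
X[5] = 0.7071-3.3640i
X[6] = 1-1i
X[7] = -0.7071-9.3640i

X = [-2, -0.7071+9.3640i, 1+1i, 0.7071+3.3640i, -8, 0.7071-3.3640i, 1-1i, -0.7071-9.3640i]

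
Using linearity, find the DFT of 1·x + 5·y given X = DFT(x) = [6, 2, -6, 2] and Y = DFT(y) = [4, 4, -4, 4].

By linearity: DFT(1x + 5y) = 1·DFT(x) + 5·DFT(y)
= 1·[6, 2, -6, 2] + 5·[4, 4, -4, 4]

Computing element-wise:
Z[0] = 1·(6) + 5·(4) = 26
Z[1] = 1·(2) + 5·(4) = 22
Z[2] = 1·(-6) + 5·(-4) = -26
Z[3] = 1·(2) + 5·(4) = 22

DFT(1x + 5y) = 1·X + 5·Y = [26, 22, -26, 22]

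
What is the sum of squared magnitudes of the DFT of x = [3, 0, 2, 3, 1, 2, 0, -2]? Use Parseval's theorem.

Parseval: Σ|x[n]|² = (1/N)Σ|X[k]|², so Σ|X[k]|² = N·Σ|x[n]|² = 8·31.0000

Σ|X[k]|² = N·Σ|x[n]|² = 8·31.0000 = 248.0000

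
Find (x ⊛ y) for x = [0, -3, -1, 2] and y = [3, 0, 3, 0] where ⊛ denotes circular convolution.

(x ⊛ y)[n] = Σ(m=0 to 3) x[m] · y[(n-m) mod 4]

Computing each output sample:
(x ⊛ y)[0] = -3
(x ⊛ y)[1] = -3
(x ⊛ y)[2] = -3
(x ⊛ y)[3] = -3

x ⊛ y = [-3, -3, -3, -3]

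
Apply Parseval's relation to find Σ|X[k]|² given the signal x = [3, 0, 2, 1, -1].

Parseval: Σ|x[n]|² = (1/N)Σ|X[k]|², so Σ|X[k]|² = N·Σ|x[n]|² = 5·15.0000

Σ|X[k]|² = N·Σ|x[n]|² = 5·15.0000 = 75.0000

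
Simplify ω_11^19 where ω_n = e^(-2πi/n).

Since ω_11^11 = 1, powers reduce modulo 11.
19 mod 11 = 8
So ω_11^19 = ω_11^8 = e^(-2πi·8/11)

ω_11^19 = ω_11^8 = -0.1423+0.9898i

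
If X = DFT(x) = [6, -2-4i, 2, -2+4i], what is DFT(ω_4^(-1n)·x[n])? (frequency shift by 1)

Modulation property: DFT(ω_4^(-1n)·x[n]) = X[(k-1) mod 4], so circularly shift X by 1 positions.

X[k-1] = [-2+4i, 6, -2-4i, 2]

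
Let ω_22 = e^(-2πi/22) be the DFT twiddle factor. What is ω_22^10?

ω_22^10 = e^(-2πi·10/22)
= cos(-2π·10/22) + i·sin(-2π·10/22)
= cos(-20π/22) + i·sin(-20π/22)

ω_22^10 = cos(-20π/22) + i·sin(-20π/22) = -0.9595-0.2817i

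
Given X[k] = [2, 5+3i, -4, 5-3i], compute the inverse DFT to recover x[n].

x[n] = (1/4) Σ(k=0 to 3) X[k] · e^(2πikn/4)

Computing each x[n]:
x[0] = 2
x[1] = 0
x[2] = -3
x[3] = 3

x = [2, 0, -3, 3]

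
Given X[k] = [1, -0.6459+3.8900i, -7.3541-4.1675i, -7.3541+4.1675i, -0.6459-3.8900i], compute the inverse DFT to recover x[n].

x[n] = (1/5) Σ(k=0 to 4) X[k] · e^(2πikn/5)

Computing each x[n]:
x[0] = -3
x[1] = 2
x[2] = -3
x[3] = 2
x[4] = 3

x = [-3, 2, -3, 2, 3]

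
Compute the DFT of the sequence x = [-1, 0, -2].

X[k] = Σ(n=0 to 2) x[n] · ω_3^(nk)
where ω_3 = e^(-2πi/3)

Computing each X[k]:
X[0] = -3
X[1] = -1.7321i
X[2] = 1.7321i

X = [-3, -1.7321i, 1.7321i]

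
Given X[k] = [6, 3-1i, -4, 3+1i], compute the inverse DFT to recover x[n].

x[n] = (1/4) Σ(k=0 to 3) X[k] · e^(2πikn/4)

Computing each x[n]:
x[0] = 2
x[1] = 3
x[2] = -1
x[3] = 2

x = [2, 3, -1, 2]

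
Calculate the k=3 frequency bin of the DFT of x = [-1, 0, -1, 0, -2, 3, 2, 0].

X[3] = Σ(n=0 to 7) x[n] · ω_8^(3n) where ω_8 = e^(-2πi/8)
= (-1)·ω_8^0 + (0)·ω_8^3 + (-1)·ω_8^6 + (0)·ω_8^9 + (-2)·ω_8^12 + (3)·ω_8^15 + (2)·ω_8^18 + (0)·ω_8^21

X[3] = 3.1213-0.8787i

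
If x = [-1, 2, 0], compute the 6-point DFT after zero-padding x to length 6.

Original 3-point DFT: [1, -2.0000-1.7321i, -2.0000+1.7321i]
Zero-padded 6-point DFT provides frequency interpolation.

DFT_6([x, 0, ...]) = [1, -1.7321i, -2.0000-1.7321i, -3, -2.0000+1.7321i, 1.7321i]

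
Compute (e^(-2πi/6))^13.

Since ω_6^6 = 1, powers reduce modulo 6.
13 mod 6 = 1
So ω_6^13 = ω_6^1 = e^(-2πi·1/6)

ω_6^13 = ω_6^1 = 0.5000-0.8660i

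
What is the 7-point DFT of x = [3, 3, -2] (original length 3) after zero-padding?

Original 3-point DFT: [4, 2.5000-4.3301i, 2.5000+4.3301i]
Zero-padded 7-point DFT provides frequency interpolation.

DFT_7([x, 0, ...]) = [4, 5.3155-0.3956i, 4.1344-3.7926i, -0.9499-2.8653i, -0.9499+2.8653i, 4.1344+3.7926i, 5.3155+0.3956i]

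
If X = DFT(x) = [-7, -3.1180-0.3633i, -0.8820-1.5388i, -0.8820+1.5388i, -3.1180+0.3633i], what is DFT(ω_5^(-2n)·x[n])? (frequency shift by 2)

Modulation property: DFT(ω_5^(-2n)·x[n]) = X[(k-2) mod 5], so circularly shift X by 2 positions.

X[k-2] = [-0.8820+1.5388i, -3.1180+0.3633i, -7, -3.1180-0.3633i, -0.8820-1.5388i]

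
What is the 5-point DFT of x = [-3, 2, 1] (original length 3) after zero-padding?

Original 3-point DFT: [0, -4.5000-0.8660i, -4.5000+0.8660i]
Zero-padded 5-point DFT provides frequency interpolation.

DFT_5([x, 0, ...]) = [0, -3.1910-2.4899i, -4.3090-0.2245i, -4.3090+0.2245i, -3.1910+2.4899i]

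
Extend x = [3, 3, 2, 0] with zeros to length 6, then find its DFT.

Original 4-point DFT: [8, 1-3i, 2, 1+3i]
Zero-padded 6-point DFT provides frequency interpolation.

DFT_6([x, 0, ...]) = [8, 3.5000-4.3301i, 0.5000-0.8660i, 2, 0.5000+0.8660i, 3.5000+4.3301i]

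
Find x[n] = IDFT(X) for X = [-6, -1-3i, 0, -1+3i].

x[n] = (1/4) Σ(k=0 to 3) X[k] · e^(2πikn/4)

Computing each x[n]:
x[0] = -2
x[1] = 0
x[2] = -1
x[3] = -3

x = [-2, 0, -1, -3]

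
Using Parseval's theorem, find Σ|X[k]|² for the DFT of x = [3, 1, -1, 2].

Parseval: Σ|x[n]|² = (1/N)Σ|X[k]|², so Σ|X[k]|² = N·Σ|x[n]|² = 4·15.0000

Σ|X[k]|² = N·Σ|x[n]|² = 4·15.0000 = 60.0000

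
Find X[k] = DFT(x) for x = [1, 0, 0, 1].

X[k] = Σ(n=0 to 3) x[n] · ω_4^(nk)
where ω_4 = e^(-2πi/4)

Computing each X[k]:
X[0] = 2
X[1] = 1+1i
X[2] = 0
X[3] = 1-1i

X = [2, 1+1i, 0, 1-1i]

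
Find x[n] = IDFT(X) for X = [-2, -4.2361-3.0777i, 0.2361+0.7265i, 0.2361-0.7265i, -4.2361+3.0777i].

x[n] = (1/5) Σ(k=0 to 4) X[k] · e^(2πikn/5)

Computing each x[n]:
x[0] = -2
x[1] = 0
x[2] = 2
x[3] = 0
x[4] = -2

x = [-2, 0, 2, 0, -2]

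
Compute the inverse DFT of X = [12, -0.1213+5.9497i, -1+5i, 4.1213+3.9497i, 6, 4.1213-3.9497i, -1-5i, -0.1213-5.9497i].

x[n] = (1/8) Σ(k=0 to 7) X[k] · e^(2πikn/8)

Computing each x[n]:
x[0] = 3
x[1] = -3
x[2] = 2
x[3] = 1
x[4] = 1
x[5] = 2
x[6] = 3
x[7] = 3

x = [3, -3, 2, 1, 1, 2, 3, 3]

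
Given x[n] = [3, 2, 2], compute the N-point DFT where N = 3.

X[k] = Σ(n=0 to 2) x[n] · ω_3^(nk)
where ω_3 = e^(-2πi/3)

Computing each X[k]:
X[0] = 7
X[1] = 1
X[2] = 1

X = [7, 1, 1]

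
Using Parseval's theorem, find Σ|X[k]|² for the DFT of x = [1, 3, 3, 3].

Parseval: Σ|x[n]|² = (1/N)Σ|X[k]|², so Σ|X[k]|² = N·Σ|x[n]|² = 4·28.0000

Σ|X[k]|² = N·Σ|x[n]|² = 4·28.0000 = 112.0000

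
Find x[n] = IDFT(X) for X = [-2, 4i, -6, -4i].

x[n] = (1/4) Σ(k=0 to 3) X[k] · e^(2πikn/4)

Computing each x[n]:
x[0] = -2
x[1] = -1
x[2] = -2
x[3] = 3

x = [-2, -1, -2, 3]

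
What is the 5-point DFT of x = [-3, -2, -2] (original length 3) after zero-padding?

Original 3-point DFT: [-7, -1, -1]
Zero-padded 5-point DFT provides frequency interpolation.

DFT_5([x, 0, ...]) = [-7, -2.0000+3.0777i, -2.0000-0.7265i, -2.0000+0.7265i, -2.0000-3.0777i]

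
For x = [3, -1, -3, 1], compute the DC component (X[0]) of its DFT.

X[0] = Σ(n=0 to 3) x[n] · ω_4^0 = Σ x[n]
= (3) + (-1) + (-3) + (1)

X[0] = 0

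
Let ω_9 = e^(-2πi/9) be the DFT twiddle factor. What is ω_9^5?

ω_9^5 = e^(-2πi·5/9)
= cos(-2π·5/9) + i·sin(-2π·5/9)
= cos(-10π/9) + i·sin(-10π/9)

ω_9^5 = cos(-10π/9) + i·sin(-10π/9) = -0.9397+0.3420i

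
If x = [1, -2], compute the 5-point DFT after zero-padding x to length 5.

Original 2-point DFT: [-1, 3]
Zero-padded 5-point DFT provides frequency interpolation.

DFT_5([x, 0, ...]) = [-1, 0.3820+1.9021i, 2.6180+1.1756i, 2.6180-1.1756i, 0.3820-1.9021i]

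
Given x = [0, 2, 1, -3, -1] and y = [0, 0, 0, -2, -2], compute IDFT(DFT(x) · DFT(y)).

(x ⊛ y)[n] = Σ(m=0 to 4) x[m] · y[(n-m) mod 5]

Computing each output sample:
(x ⊛ y)[0] = -6
(x ⊛ y)[1] = 4
(x ⊛ y)[2] = 8
(x ⊛ y)[3] = 2
(x ⊛ y)[4] = -4

x ⊛ y = [-6, 4, 8, 2, -4]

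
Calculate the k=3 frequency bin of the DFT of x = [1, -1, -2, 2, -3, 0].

X[3] = Σ(n=0 to 5) x[n] · ω_6^(3n) where ω_6 = e^(-2πi/6)
= (1)·ω_6^0 + (-1)·ω_6^3 + (-2)·ω_6^6 + (2)·ω_6^9 + (-3)·ω_6^12 + (0)·ω_6^15

X[3] = -5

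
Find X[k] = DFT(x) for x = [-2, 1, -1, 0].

X[k] = Σ(n=0 to 3) x[n] · ω_4^(nk)
where ω_4 = e^(-2πi/4)

Computing each X[k]:
X[0] = -2
X[1] = -1-1i
X[2] = -4
X[3] = -1+1i

X = [-2, -1-1i, -4, -1+1i]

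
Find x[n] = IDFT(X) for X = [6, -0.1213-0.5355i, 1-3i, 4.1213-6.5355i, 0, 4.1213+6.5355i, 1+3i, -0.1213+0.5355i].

x[n] = (1/8) Σ(k=0 to 7) X[k] · e^(2πikn/8)

Computing each x[n]:
x[0] = 2
x[1] = 2
x[2] = -1
x[3] = 2
x[4] = 0
x[5] = 1
x[6] = 2
x[7] = -2

x = [2, 2, -1, 2, 0, 1, 2, -2]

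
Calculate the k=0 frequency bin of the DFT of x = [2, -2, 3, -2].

X[0] = Σ(n=0 to 3) x[n] · ω_4^0 = Σ x[n]
= (2) + (-2) + (3) + (-2)

X[0] = 1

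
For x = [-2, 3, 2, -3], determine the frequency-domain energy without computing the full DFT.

Parseval: Σ|x[n]|² = (1/N)Σ|X[k]|², so Σ|X[k]|² = N·Σ|x[n]|² = 4·26.0000

Σ|X[k]|² = N·Σ|x[n]|² = 4·26.0000 = 104.0000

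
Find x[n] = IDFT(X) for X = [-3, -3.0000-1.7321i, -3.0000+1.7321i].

x[n] = (1/3) Σ(k=0 to 2) X[k] · e^(2πikn/3)

Computing each x[n]:
x[0] = -3
x[1] = 1
x[2] = -1

x = [-3, 1, -1]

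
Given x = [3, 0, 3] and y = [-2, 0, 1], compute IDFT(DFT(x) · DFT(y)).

(x ⊛ y)[n] = Σ(m=0 to 2) x[m] · y[(n-m) mod 3]

Computing each output sample:
(x ⊛ y)[0] = -6
(x ⊛ y)[1] = 3
(x ⊛ y)[2] = -3

x ⊛ y = [-6, 3, -3]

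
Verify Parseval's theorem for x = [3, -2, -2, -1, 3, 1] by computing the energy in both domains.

Time domain:
Σ|x[n]|² = |3|² + |-2|² + |-2|² + |-1|² + |3|² + |1|² = 28.0000

Frequency domain:
(1/6)Σ|X[k]|² = (1/6)(|2|² + |3.0000+6.9282i|² + |2.0000-1.7321i|² + |6|² + |2.0000+1.7321i|² + |3.0000-6.9282i|²) = (1/6)·168.0000 = 28.0000

Both sides agree, confirming Parseval's theorem.

Σ|x[n]|² = (1/N)Σ|X[k]|² = 28.0000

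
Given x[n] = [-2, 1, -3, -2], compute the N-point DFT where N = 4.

X[k] = Σ(n=0 to 3) x[n] · ω_4^(nk)
where ω_4 = e^(-2πi/4)

Computing each X[k]:
X[0] = -6
X[1] = 1-3i
X[2] = -4
X[3] = 1+3i

X = [-6, 1-3i, -4, 1+3i]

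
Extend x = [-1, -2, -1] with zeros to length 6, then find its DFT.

Original 3-point DFT: [-4, 0.5000+0.8660i, 0.5000-0.8660i]
Zero-padded 6-point DFT provides frequency interpolation.

DFT_6([x, 0, ...]) = [-4, -1.5000+2.5981i, 0.5000+0.8660i, 0, 0.5000-0.8660i, -1.5000-2.5981i]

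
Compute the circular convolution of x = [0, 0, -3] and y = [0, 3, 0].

(x ⊛ y)[n] = Σ(m=0 to 2) x[m] · y[(n-m) mod 3]

Computing each output sample:
(x ⊛ y)[0] = -9
(x ⊛ y)[1] = 0
(x ⊛ y)[2] = 0

x ⊛ y = [-9, 0, 0]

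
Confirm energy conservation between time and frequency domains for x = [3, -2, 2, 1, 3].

Time domain:
Σ|x[n]|² = |3|² + |-2|² + |2|² + |1|² + |3|² = 27.0000

Frequency domain:
(1/5)Σ|X[k]|² = (1/5)(|7|² + |0.8820+4.1675i|² + |3.1180+3.8900i|² + |3.1180-3.8900i|² + |0.8820-4.1675i|²) = (1/5)·135.0000 = 27.0000

Both sides agree, confirming Parseval's theorem.

Σ|x[n]|² = (1/N)Σ|X[k]|² = 27.0000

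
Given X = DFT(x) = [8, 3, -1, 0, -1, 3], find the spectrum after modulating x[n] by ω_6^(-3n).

Modulation property: DFT(ω_6^(-3n)·x[n]) = X[(k-3) mod 6], so circularly shift X by 3 positions.

X[k-3] = [0, -1, 3, 8, 3, -1]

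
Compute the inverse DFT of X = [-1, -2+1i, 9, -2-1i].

x[n] = (1/4) Σ(k=0 to 3) X[k] · e^(2πikn/4)

Computing each x[n]:
x[0] = 1
x[1] = -3
x[2] = 3
x[3] = -2

x = [1, -3, 3, -2]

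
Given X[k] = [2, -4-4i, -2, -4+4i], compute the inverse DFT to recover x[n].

x[n] = (1/4) Σ(k=0 to 3) X[k] · e^(2πikn/4)

Computing each x[n]:
x[0] = -2
x[1] = 3
x[2] = 2
x[3] = -1

x = [-2, 3, 2, -1]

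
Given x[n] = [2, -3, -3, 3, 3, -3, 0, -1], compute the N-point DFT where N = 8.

X[k] = Σ(n=0 to 7) x[n] · ω_8^(nk)
where ω_8 = e^(-2πi/8)

Computing each X[k]:
X[0] = -2
X[1] = -3.8284+0.1716i
X[2] = 8+8i
X[3] = 1.8284-5.8284i
X[4] = 6
X[5] = 1.8284+5.8284i
X[6] = 8-8i
X[7] = -3.8284-0.1716i

X = [-2, -3.8284+0.1716i, 8+8i, 1.8284-5.8284i, 6, 1.8284+5.8284i, 8-8i, -3.8284-0.1716i]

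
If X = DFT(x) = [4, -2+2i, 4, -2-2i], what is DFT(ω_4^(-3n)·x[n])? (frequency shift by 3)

Modulation property: DFT(ω_4^(-3n)·x[n]) = X[(k-3) mod 4], so circularly shift X by 3 positions.

X[k-3] = [-2+2i, 4, -2-2i, 4]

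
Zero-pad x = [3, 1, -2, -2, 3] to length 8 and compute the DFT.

Original 5-point DFT: [3, 7.4721+1.9021i, -1.4721+1.1756i, -1.4721-1.1756i, 7.4721-1.9021i]
Zero-padded 8-point DFT provides frequency interpolation.

DFT_8([x, 0, ...]) = [3, 2.1213+2.7071i, 8-3i, -2.1213-1.2929i, 5, -2.1213+1.2929i, 8+3i, 2.1213-2.7071i]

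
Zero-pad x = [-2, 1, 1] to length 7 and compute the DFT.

Original 3-point DFT: [0, -3, -3]
Zero-padded 7-point DFT provides frequency interpolation.

DFT_7([x, 0, ...]) = [0, -1.5990-1.7568i, -3.1235-0.5410i, -2.2775+0.3479i, -2.2775-0.3479i, -3.1235+0.5410i, -1.5990+1.7568i]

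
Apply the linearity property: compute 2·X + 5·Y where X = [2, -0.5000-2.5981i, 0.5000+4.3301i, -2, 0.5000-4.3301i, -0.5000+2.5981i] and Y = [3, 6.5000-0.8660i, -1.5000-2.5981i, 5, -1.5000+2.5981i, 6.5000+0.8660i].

By linearity: DFT(2x + 5y) = 2·DFT(x) + 5·DFT(y)
= 2·[2, -0.5000-2.5981i, 0.5000+4.3301i, -2, 0.5000-4.3301i, -0.5000+2.5981i] + 5·[3, 6.5000-0.8660i, -1.5000-2.5981i, 5, -1.5000+2.5981i, 6.5000+0.8660i]

Computing element-wise:
Z[0] = 2·(2) + 5·(3) = 19
Z[1] = 2·(-0.5000-2.5981i) + 5·(6.5000-0.8660i) = 31.5000-9.5262i
Z[2] = 2·(0.5000+4.3301i) + 5·(-1.5000-2.5981i) = -6.5000-4.3303i
Z[3] = 2·(-2) + 5·(5) = 21
Z[4] = 2·(0.5000-4.3301i) + 5·(-1.5000+2.5981i) = -6.5000+4.3303i
Z[5] = 2·(-0.5000+2.5981i) + 5·(6.5000+0.8660i) = 31.5000+9.5262i

DFT(2x + 5y) = 2·X + 5·Y = [19, 31.5000-9.5262i, -6.5000-4.3303i, 21, -6.5000+4.3303i, 31.5000+9.5262i]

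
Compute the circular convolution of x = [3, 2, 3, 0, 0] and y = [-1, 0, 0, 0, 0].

(x ⊛ y)[n] = Σ(m=0 to 4) x[m] · y[(n-m) mod 5]

Computing each output sample:
(x ⊛ y)[0] = -3
(x ⊛ y)[1] = -2
(x ⊛ y)[2] = -3
(x ⊛ y)[3] = 0
(x ⊛ y)[4] = 0

x ⊛ y = [-3, -2, -3, 0, 0]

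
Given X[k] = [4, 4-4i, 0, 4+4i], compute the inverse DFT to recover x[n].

x[n] = (1/4) Σ(k=0 to 3) X[k] · e^(2πikn/4)

Computing each x[n]:
x[0] = 3
x[1] = 3
x[2] = -1
x[3] = -1

x = [3, 3, -1, -1]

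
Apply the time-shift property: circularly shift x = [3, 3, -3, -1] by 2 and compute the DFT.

Time shift by 2: X_shifted[k] = ω_4^(2k) · X[k]
Shifted x = [-3, -1, 3, 3]

DFT(x[n-2]) = [2, -6+4i, -2, -6-4i]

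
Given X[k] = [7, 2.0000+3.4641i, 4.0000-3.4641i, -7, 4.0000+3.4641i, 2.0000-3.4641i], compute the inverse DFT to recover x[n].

x[n] = (1/6) Σ(k=0 to 5) X[k] · e^(2πikn/6)

Computing each x[n]:
x[0] = 2
x[1] = 2
x[2] = -3
x[3] = 3
x[4] = 1
x[5] = 2

x = [2, 2, -3, 3, 1, 2]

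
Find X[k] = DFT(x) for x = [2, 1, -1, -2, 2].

X[k] = Σ(n=0 to 4) x[n] · ω_5^(nk)
where ω_5 = e^(-2πi/5)

Computing each X[k]:
X[0] = 2
X[1] = 5.3541+0.3633i
X[2] = -1.3541+1.5388i
X[3] = -1.3541-1.5388i
X[4] = 5.3541-0.3633i

X = [2, 5.3541+0.3633i, -1.3541+1.5388i, -1.3541-1.5388i, 5.3541-0.3633i]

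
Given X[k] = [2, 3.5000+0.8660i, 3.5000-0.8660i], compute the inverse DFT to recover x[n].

x[n] = (1/3) Σ(k=0 to 2) X[k] · e^(2πikn/3)

Computing each x[n]:
x[0] = 3
x[1] = -1
x[2] = 0

x = [3, -1, 0]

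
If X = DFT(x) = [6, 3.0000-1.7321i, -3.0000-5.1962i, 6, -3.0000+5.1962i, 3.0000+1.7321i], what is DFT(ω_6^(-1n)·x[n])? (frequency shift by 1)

Modulation property: DFT(ω_6^(-1n)·x[n]) = X[(k-1) mod 6], so circularly shift X by 1 positions.

X[k-1] = [3.0000+1.7321i, 6, 3.0000-1.7321i, -3.0000-5.1962i, 6, -3.0000+5.1962i]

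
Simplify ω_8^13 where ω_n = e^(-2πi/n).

Since ω_8^8 = 1, powers reduce modulo 8.
13 mod 8 = 5
So ω_8^13 = ω_8^5 = e^(-2πi·5/8)

ω_8^13 = ω_8^5 = -0.7071+0.7071i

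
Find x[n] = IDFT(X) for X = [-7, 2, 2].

x[n] = (1/3) Σ(k=0 to 2) X[k] · e^(2πikn/3)

Computing each x[n]:
x[0] = -1
x[1] = -3
x[2] = -3

x = [-1, -3, -3]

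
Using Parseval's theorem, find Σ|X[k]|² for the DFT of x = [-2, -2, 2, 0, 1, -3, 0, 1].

Parseval: Σ|x[n]|² = (1/N)Σ|X[k]|², so Σ|X[k]|² = N·Σ|x[n]|² = 8·23.0000

Σ|X[k]|² = N·Σ|x[n]|² = 8·23.0000 = 184.0000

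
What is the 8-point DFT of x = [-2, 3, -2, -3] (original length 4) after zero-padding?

Original 4-point DFT: [-4, -6i, -4, 6i]
Zero-padded 8-point DFT provides frequency interpolation.

DFT_8([x, 0, ...]) = [-4, 2.2426+2.0000i, -6i, -6.2426-2.0000i, -4, -6.2426+2.0000i, 6i, 2.2426-2.0000i]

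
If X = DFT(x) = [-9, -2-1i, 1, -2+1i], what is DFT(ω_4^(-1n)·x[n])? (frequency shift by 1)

Modulation property: DFT(ω_4^(-1n)·x[n]) = X[(k-1) mod 4], so circularly shift X by 1 positions.

X[k-1] = [-2+1i, -9, -2-1i, 1]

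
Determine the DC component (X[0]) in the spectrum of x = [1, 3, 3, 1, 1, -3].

X[0] = Σ(n=0 to 5) x[n] · ω_6^0 = Σ x[n]
= (1) + (3) + (3) + (1) + (1) + (-3)

X[0] = 6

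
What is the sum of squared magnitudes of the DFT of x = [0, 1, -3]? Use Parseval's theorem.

Parseval: Σ|x[n]|² = (1/N)Σ|X[k]|², so Σ|X[k]|² = N·Σ|x[n]|² = 3·10.0000

Σ|X[k]|² = N·Σ|x[n]|² = 3·10.0000 = 30.0000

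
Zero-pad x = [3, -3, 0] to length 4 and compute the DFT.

Original 3-point DFT: [0, 4.5000+2.5981i, 4.5000-2.5981i]
Zero-padded 4-point DFT provides frequency interpolation.

DFT_4([x, 0, ...]) = [0, 3+3i, 6, 3-3i]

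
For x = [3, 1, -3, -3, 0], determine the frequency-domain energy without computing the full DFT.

Parseval: Σ|x[n]|² = (1/N)Σ|X[k]|², so Σ|X[k]|² = N·Σ|x[n]|² = 5·28.0000

Σ|X[k]|² = N·Σ|x[n]|² = 5·28.0000 = 140.0000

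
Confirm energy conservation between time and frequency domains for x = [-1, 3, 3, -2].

Time domain:
Σ|x[n]|² = |-1|² + |3|² + |3|² + |-2|² = 23.0000

Frequency domain:
(1/4)Σ|X[k]|² = (1/4)(|3|² + |-4-5i|² + |1|² + |-4+5i|²) = (1/4)·92.0000 = 23.0000

Both sides agree, confirming Parseval's theorem.

Σ|x[n]|² = (1/N)Σ|X[k]|² = 23.0000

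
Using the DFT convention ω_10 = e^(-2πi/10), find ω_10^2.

ω_10^2 = e^(-2πi·2/10)
= cos(-2π·2/10) + i·sin(-2π·2/10)
= cos(-4π/10) + i·sin(-4π/10)

ω_10^2 = cos(-4π/10) + i·sin(-4π/10) = 0.3090-0.9511i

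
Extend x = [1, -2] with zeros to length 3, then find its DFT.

Original 2-point DFT: [-1, 3]
Zero-padded 3-point DFT provides frequency interpolation.

DFT_3([x, 0, ...]) = [-1, 2.0000+1.7321i, 2.0000-1.7321i]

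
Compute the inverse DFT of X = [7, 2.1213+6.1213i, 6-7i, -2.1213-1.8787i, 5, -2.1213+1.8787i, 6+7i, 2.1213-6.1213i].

x[n] = (1/8) Σ(k=0 to 7) X[k] · e^(2πikn/8)

Computing each x[n]:
x[0] = 3
x[1] = 2
x[2] = -2
x[3] = -3
x[4] = 3
x[5] = 2
x[6] = 2
x[7] = 0

x = [3, 2, -2, -3, 3, 2, 2, 0]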